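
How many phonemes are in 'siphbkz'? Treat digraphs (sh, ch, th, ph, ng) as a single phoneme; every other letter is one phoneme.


Parsing 'siphbkz' greedily, digraphs first:
  's' -> consonant phoneme (phonemes so far: 1)
  'i' -> vowel phoneme (phonemes so far: 2)
  'ph' -> digraph (1 consonant phoneme) (phonemes so far: 3)
  'b' -> consonant phoneme (phonemes so far: 4)
  'k' -> consonant phoneme (phonemes so far: 5)
  'z' -> consonant phoneme (phonemes so far: 6)
Total phonemes: 6

6


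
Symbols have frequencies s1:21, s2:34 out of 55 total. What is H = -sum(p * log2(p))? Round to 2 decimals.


Computing entropy H = -sum(p_i * log2(p_i)):
  s1: p = 21/55 = 0.3818, -p*log2(p) = 0.5304
  s2: p = 34/55 = 0.6182, -p*log2(p) = 0.4290
H = sum of terms = 0.9594
Rounded to 2 decimals: 0.96

0.96


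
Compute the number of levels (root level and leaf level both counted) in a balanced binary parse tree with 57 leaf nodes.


In a balanced binary tree with n leaves the deepest leaf is ceil(log2(n)) edges below the root,
so counting node levels inclusive of root and leaves gives ceil(log2(n)) + 1 levels.
log2(57) = 5.8329
ceil(5.8329) = 6
levels = 6 + 1 = 7

7


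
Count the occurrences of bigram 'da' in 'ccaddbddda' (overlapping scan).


Scanning 'ccaddbddda' for bigram 'da':
  Position 0: 'cc' -> no
  Position 1: 'ca' -> no
  Position 2: 'ad' -> no
  Position 3: 'dd' -> no
  Position 4: 'db' -> no
  Position 5: 'bd' -> no
  Position 6: 'dd' -> no
  Position 7: 'dd' -> no
  Position 8: 'da' -> MATCH
Total matches: 1

1


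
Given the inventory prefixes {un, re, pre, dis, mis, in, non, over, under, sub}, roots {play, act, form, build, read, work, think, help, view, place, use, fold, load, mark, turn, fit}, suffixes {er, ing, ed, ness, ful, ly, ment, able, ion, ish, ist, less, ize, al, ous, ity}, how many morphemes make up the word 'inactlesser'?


Segmenting 'inactlesser' against the inventory:
  'in' -> prefix (morpheme 1)
  'act' -> root (morpheme 2)
  'less' -> suffix (morpheme 3)
  'er' -> suffix (morpheme 4)
Total morphemes: 4

4


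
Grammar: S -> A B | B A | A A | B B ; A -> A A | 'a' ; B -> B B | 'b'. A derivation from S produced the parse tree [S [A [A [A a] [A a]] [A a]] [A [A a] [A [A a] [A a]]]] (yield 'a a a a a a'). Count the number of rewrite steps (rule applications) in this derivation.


Every bracketed nonterminal node [X ...] in the tree is produced by exactly one rule application.
Reading the tree off as a leftmost derivation:
  Step 1: S  =>  A A   (applied S -> A A)
  Step 2: A A  =>  A A A   (applied A -> A A)
  Step 3: A A A  =>  A A A A   (applied A -> A A)
  Step 4: A A A A  =>  a A A A   (applied A -> a)
  Step 5: a A A A  =>  a a A A   (applied A -> a)
  Step 6: a a A A  =>  a a a A   (applied A -> a)
  Step 7: a a a A  =>  a a a A A   (applied A -> A A)
  Step 8: a a a A A  =>  a a a a A   (applied A -> a)
  Step 9: a a a a A  =>  a a a a A A   (applied A -> A A)
  Step 10: a a a a A A  =>  a a a a a A   (applied A -> a)
  Step 11: a a a a a A  =>  a a a a a a   (applied A -> a)
Final yield: a a a a a a
Total rewrite steps: 11

11


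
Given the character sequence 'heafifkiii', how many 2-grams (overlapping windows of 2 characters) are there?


String 'heafifkiii' has length L = 10.
Number of overlapping n-grams = L - n + 1
Substituting: 10 - 2 + 1 = 9

9


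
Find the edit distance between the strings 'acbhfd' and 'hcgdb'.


Building DP table for s1='acbhfd' (len 6) and s2='hcgdb' (len 5):
       h  c  g  d  b
    0  1  2  3  4  5
  a 1  1  2  3  4  5
  c 2  2  1  2  3  4
  b 3  3  2  2  3  3
  h 4  3  3  3  3  4
  f 5  4  4  4  4  4
  d 6  5  5  5  4  5
Edit distance = dp[6][5] = 5

5


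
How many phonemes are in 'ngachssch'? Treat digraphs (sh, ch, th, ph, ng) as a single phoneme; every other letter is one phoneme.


Parsing 'ngachssch' greedily, digraphs first:
  'ng' -> digraph (1 consonant phoneme) (phonemes so far: 1)
  'a' -> vowel phoneme (phonemes so far: 2)
  'ch' -> digraph (1 consonant phoneme) (phonemes so far: 3)
  's' -> consonant phoneme (phonemes so far: 4)
  's' -> consonant phoneme (phonemes so far: 5)
  'ch' -> digraph (1 consonant phoneme) (phonemes so far: 6)
Total phonemes: 6

6


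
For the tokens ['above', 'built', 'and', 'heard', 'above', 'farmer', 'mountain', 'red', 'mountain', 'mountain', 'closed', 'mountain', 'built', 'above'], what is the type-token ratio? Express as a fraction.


Tokens: 14
Unique types: ('above', 'and', 'built', 'closed', 'farmer', 'heard', 'mountain', 'red') = 8
TTR = 8/14
Simplify: divide both by 2 -> 4/7
TTR = 4/7

4/7


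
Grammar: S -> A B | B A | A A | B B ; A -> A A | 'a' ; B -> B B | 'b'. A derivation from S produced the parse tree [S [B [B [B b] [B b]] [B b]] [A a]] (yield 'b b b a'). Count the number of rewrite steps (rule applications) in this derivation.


Every bracketed nonterminal node [X ...] in the tree is produced by exactly one rule application.
Reading the tree off as a leftmost derivation:
  Step 1: S  =>  B A   (applied S -> B A)
  Step 2: B A  =>  B B A   (applied B -> B B)
  Step 3: B B A  =>  B B B A   (applied B -> B B)
  Step 4: B B B A  =>  b B B A   (applied B -> b)
  Step 5: b B B A  =>  b b B A   (applied B -> b)
  Step 6: b b B A  =>  b b b A   (applied B -> b)
  Step 7: b b b A  =>  b b b a   (applied A -> a)
Final yield: b b b a
Total rewrite steps: 7

7


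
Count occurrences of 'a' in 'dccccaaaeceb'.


Scanning 'dccccaaaeceb' for 'a':
  Position 5: 'a' -> MATCH (count: 1)
  Position 6: 'a' -> MATCH (count: 2)
  Position 7: 'a' -> MATCH (count: 3)
Total occurrences of 'a': 3

3


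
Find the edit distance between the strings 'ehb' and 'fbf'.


Building DP table for s1='ehb' (len 3) and s2='fbf' (len 3):
       f  b  f
    0  1  2  3
  e 1  1  2  3
  h 2  2  2  3
  b 3  3  2  3
Edit distance = dp[3][3] = 3

3


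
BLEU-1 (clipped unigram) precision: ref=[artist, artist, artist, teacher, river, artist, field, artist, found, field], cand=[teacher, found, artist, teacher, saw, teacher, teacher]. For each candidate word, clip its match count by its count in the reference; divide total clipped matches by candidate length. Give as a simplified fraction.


Reference word counts: {'artist': 5, 'field': 2, 'found': 1, 'river': 1, 'teacher': 1}
Checking each candidate word (with clipping):
  'teacher' -> in reference (ref count 1, used 1/1) -> match (matches: 1)
  'found' -> in reference (ref count 1, used 1/1) -> match (matches: 2)
  'artist' -> in reference (ref count 5, used 1/5) -> match (matches: 3)
  'teacher' -> ref count 1 already used up (1/1) -> clipped, no match (matches: 3)
  'saw' -> not in reference -> no match (matches: 3)
  'teacher' -> ref count 1 already used up (1/1) -> clipped, no match (matches: 3)
  'teacher' -> ref count 1 already used up (1/1) -> clipped, no match (matches: 3)
Clipped matches: 3, Candidate length: 7
Precision = 3/7

3/7


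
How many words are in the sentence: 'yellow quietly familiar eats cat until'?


Counting words by splitting on spaces:
  Word 1: 'yellow'
  Word 2: 'quietly'
  Word 3: 'familiar'
  Word 4: 'eats'
  Word 5: 'cat'
  Word 6: 'until'
Total words: 6

6


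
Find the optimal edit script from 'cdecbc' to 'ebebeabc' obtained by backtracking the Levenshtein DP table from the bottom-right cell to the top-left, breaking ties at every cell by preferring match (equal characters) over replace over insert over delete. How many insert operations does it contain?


Edit distance = 5. Backtracking from cell (6, 8) with preference match > replace > insert > delete,
then listing the resulting alignment 'cdecbc' -> 'ebebeabc' left to right:
  Step 1: insert 'e' [insertion #1]
  Step 2: insert 'b' [insertion #2]
  Step 3: replace c->e
  Step 4: replace d->b
  Step 5: keep 'e'
  Step 6: replace c->a
  Step 7: keep 'b'
  Step 8: keep 'c'
Total insertions: 2

2


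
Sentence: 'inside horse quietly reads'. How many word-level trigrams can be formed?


Word trigrams from [4] words:
  Trigram 1: (inside horse quietly)
  Trigram 2: (horse quietly reads)
Total word trigrams: 4 - 2 = 2

2


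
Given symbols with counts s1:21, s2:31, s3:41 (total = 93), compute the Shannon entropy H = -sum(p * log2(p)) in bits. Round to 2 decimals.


Computing entropy H = -sum(p_i * log2(p_i)):
  s1: p = 21/93 = 0.2258, -p*log2(p) = 0.4848
  s2: p = 31/93 = 0.3333, -p*log2(p) = 0.5283
  s3: p = 41/93 = 0.4409, -p*log2(p) = 0.5209
H = sum of terms = 1.5340
Rounded to 2 decimals: 1.53

1.53


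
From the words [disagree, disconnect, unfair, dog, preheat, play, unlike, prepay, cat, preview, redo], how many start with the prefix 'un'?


Checking each word for prefix 'un':
  'disagree' -> no (count: 0)
  'disconnect' -> no (count: 0)
  'unfair' -> YES, starts with 'un' (count: 1)
  'dog' -> no (count: 1)
  'preheat' -> no (count: 1)
  'play' -> no (count: 1)
  'unlike' -> YES, starts with 'un' (count: 2)
  'prepay' -> no (count: 2)
  'cat' -> no (count: 2)
  'preview' -> no (count: 2)
  'redo' -> no (count: 2)
Total with prefix 'un': 2

2


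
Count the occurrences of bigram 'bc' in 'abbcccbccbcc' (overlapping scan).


Scanning 'abbcccbccbcc' for bigram 'bc':
  Position 0: 'ab' -> no
  Position 1: 'bb' -> no
  Position 2: 'bc' -> MATCH
  Position 3: 'cc' -> no
  Position 4: 'cc' -> no
  Position 5: 'cb' -> no
  Position 6: 'bc' -> MATCH
  Position 7: 'cc' -> no
  Position 8: 'cb' -> no
  Position 9: 'bc' -> MATCH
  Position 10: 'cc' -> no
Total matches: 3

3


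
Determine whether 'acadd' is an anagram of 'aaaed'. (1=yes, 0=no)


Sort characters of 'acadd': 'aacdd'
Sort characters of 'aaaed': 'aaade'
Sorted forms differ -> they are NOT anagrams
Result: 0

0


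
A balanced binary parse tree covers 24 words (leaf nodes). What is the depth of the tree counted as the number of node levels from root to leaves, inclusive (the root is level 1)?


In a balanced binary tree with n leaves the deepest leaf is ceil(log2(n)) edges below the root,
so counting node levels inclusive of root and leaves gives ceil(log2(n)) + 1 levels.
log2(24) = 4.5850
ceil(4.5850) = 5
levels = 5 + 1 = 6

6


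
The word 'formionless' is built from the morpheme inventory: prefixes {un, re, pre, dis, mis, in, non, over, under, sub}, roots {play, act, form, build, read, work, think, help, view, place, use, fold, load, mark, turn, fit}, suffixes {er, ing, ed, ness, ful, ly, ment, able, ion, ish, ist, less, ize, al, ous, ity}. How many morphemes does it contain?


Segmenting 'formionless' against the inventory:
  'form' -> root (morpheme 1)
  'ion' -> suffix (morpheme 2)
  'less' -> suffix (morpheme 3)
Total morphemes: 3

3


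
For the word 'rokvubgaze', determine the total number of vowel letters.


Scanning each character of 'rokvubgaze':
  Position 1: 'r' -> consonant (running count: 0)
  Position 2: 'o' -> vowel (running count: 1)
  Position 3: 'k' -> consonant (running count: 1)
  Position 4: 'v' -> consonant (running count: 1)
  Position 5: 'u' -> vowel (running count: 2)
  Position 6: 'b' -> consonant (running count: 2)
  Position 7: 'g' -> consonant (running count: 2)
  Position 8: 'a' -> vowel (running count: 3)
  Position 9: 'z' -> consonant (running count: 3)
  Position 10: 'e' -> vowel (running count: 4)
Total vowels: 4

4


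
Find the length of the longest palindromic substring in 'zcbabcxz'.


Scanning 'zcbabcxz' for palindromic substrings.
Substring at positions 1-5: 'cbabc'.
Check: reverse('cbabc') = 'cbabc' -> palindrome confirmed.
Neighbouring characters ('z' / 'x') break symmetry, so it cannot extend further.
No longer palindromic substring exists; longest length = 5

5


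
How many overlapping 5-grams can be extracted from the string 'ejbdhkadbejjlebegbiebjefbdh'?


String 'ejbdhkadbejjlebegbiebjefbdh' has length L = 27.
Number of overlapping n-grams = L - n + 1
Substituting: 27 - 5 + 1 = 23

23


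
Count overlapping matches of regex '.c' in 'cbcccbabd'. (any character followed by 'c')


Pattern: .c means any character followed by 'c'.
Scanning 'cbcccbabd' position-by-position:
  Pos 0: window 'cb' -> no
  Pos 1: window 'bc' -> MATCH
  Pos 2: window 'cc' -> MATCH
  Pos 3: window 'cc' -> MATCH
  Pos 4: window 'cb' -> no
  Pos 5: window 'ba' -> no
  Pos 6: window 'ab' -> no
  Pos 7: window 'bd' -> no
  Pos 8: window 'd' -> no
Total matches: 3

3


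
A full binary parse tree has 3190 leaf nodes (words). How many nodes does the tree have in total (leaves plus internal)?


Leaf nodes (terminals): 3190
Internal nodes = n - 1 = 3190 - 1 = 3189
Total = leaves + internal = 3190 + 3189 = 6379

6379


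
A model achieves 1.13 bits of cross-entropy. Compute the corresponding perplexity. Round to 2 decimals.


Perplexity formula: PP = 2^H
H = 1.13
PP = 2^1.13
Decompose: 2^1.13 = 2^1 * 2^0.13
2^1 = 2, 2^0.13 ~ 1.0942937
PP ~ 2 * 1.0942937 = 2.1885874
Rounded to 2 decimals: 2.19

2.19


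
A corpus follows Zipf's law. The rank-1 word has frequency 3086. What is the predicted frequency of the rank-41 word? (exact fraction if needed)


Zipf's law: freq(rank) = f1 / rank
f1 = 3086, rank = 41
freq = 3086 / 41
GCD(3086, 41) = 1
Simplified: 3086/41

3086/41


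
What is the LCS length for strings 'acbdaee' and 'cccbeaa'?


DP table for LCS of 'acbdaee' and 'cccbeaa':
       c  c  c  b  e  a  a
    0  0  0  0  0  0  0  0
  a 0  0  0  0  0  0  1  1
  c 0  1  1  1  1  1  1  1
  b 0  1  1  1  2  2  2  2
  d 0  1  1  1  2  2  2  2
  a 0  1  1  1  2  2  3  3
  e 0  1  1  1  2  3  3  3
  e 0  1  1  1  2  3  3  3
LCS: 'cba'
LCS length = 3

3


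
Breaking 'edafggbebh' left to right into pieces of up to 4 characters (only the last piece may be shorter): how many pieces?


'edafggbebh' has 10 characters.
Chunking with max size 4:
  Chunk 1: 'edaf' (positions 0-3)
  Chunk 2: 'ggbe' (positions 4-7)
  Chunk 3: 'bh' (positions 8-9)
Total chunks: ceil(10 / 4) = 3

3


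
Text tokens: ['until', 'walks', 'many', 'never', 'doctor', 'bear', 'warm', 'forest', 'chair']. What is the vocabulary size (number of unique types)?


Listing all tokens and tracking unique types:
  Token 1: 'until' -> NEW (unique so far: 1)
  Token 2: 'walks' -> NEW (unique so far: 2)
  Token 3: 'many' -> NEW (unique so far: 3)
  Token 4: 'never' -> NEW (unique so far: 4)
  Token 5: 'doctor' -> NEW (unique so far: 5)
  Token 6: 'bear' -> NEW (unique so far: 6)
  Token 7: 'warm' -> NEW (unique so far: 7)
  Token 8: 'forest' -> NEW (unique so far: 8)
  Token 9: 'chair' -> NEW (unique so far: 9)
Unique types: ('bear', 'chair', 'doctor', 'forest', 'many', 'never', 'until', 'walks', 'warm')
Vocabulary size: 9

9


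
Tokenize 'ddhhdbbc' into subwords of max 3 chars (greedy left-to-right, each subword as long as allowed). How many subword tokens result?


'ddhhdbbc' has 8 characters.
Chunking with max size 3:
  Chunk 1: 'ddh' (positions 0-2)
  Chunk 2: 'hdb' (positions 3-5)
  Chunk 3: 'bc' (positions 6-7)
Total chunks: ceil(8 / 3) = 3

3


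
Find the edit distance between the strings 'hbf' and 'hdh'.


Building DP table for s1='hbf' (len 3) and s2='hdh' (len 3):
       h  d  h
    0  1  2  3
  h 1  0  1  2
  b 2  1  1  2
  f 3  2  2  2
Edit distance = dp[3][3] = 2

2


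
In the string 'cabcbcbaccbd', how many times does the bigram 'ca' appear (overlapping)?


Scanning 'cabcbcbaccbd' for bigram 'ca':
  Position 0: 'ca' -> MATCH
  Position 1: 'ab' -> no
  Position 2: 'bc' -> no
  Position 3: 'cb' -> no
  Position 4: 'bc' -> no
  Position 5: 'cb' -> no
  Position 6: 'ba' -> no
  Position 7: 'ac' -> no
  Position 8: 'cc' -> no
  Position 9: 'cb' -> no
  Position 10: 'bd' -> no
Total matches: 1

1


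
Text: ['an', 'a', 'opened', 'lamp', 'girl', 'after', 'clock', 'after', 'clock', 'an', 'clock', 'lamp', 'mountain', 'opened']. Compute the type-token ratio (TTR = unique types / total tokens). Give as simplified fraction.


Tokens: 14
Unique types: ('a', 'after', 'an', 'clock', 'girl', 'lamp', 'mountain', 'opened') = 8
TTR = 8/14
Simplify: divide both by 2 -> 4/7
TTR = 4/7

4/7


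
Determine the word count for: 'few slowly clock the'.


Counting words by splitting on spaces:
  Word 1: 'few'
  Word 2: 'slowly'
  Word 3: 'clock'
  Word 4: 'the'
Total words: 4

4


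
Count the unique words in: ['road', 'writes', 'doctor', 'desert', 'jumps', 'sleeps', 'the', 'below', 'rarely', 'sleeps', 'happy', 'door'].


Listing all tokens and tracking unique types:
  Token 1: 'road' -> NEW (unique so far: 1)
  Token 2: 'writes' -> NEW (unique so far: 2)
  Token 3: 'doctor' -> NEW (unique so far: 3)
  Token 4: 'desert' -> NEW (unique so far: 4)
  Token 5: 'jumps' -> NEW (unique so far: 5)
  Token 6: 'sleeps' -> NEW (unique so far: 6)
  Token 7: 'the' -> NEW (unique so far: 7)
  Token 8: 'below' -> NEW (unique so far: 8)
  Token 9: 'rarely' -> NEW (unique so far: 9)
  Token 10: 'sleeps' -> duplicate (unique so far: 9)
  Token 11: 'happy' -> NEW (unique so far: 10)
  Token 12: 'door' -> NEW (unique so far: 11)
Unique types: ('below', 'desert', 'doctor', 'door', 'happy', 'jumps', 'rarely', 'road', 'sleeps', 'the', 'writes')
Vocabulary size: 11

11


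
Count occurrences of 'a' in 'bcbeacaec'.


Scanning 'bcbeacaec' for 'a':
  Position 4: 'a' -> MATCH (count: 1)
  Position 6: 'a' -> MATCH (count: 2)
Total occurrences of 'a': 2

2


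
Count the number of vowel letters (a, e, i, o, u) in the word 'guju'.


Scanning each character of 'guju':
  Position 1: 'g' -> consonant (running count: 0)
  Position 2: 'u' -> vowel (running count: 1)
  Position 3: 'j' -> consonant (running count: 1)
  Position 4: 'u' -> vowel (running count: 2)
Total vowels: 2

2


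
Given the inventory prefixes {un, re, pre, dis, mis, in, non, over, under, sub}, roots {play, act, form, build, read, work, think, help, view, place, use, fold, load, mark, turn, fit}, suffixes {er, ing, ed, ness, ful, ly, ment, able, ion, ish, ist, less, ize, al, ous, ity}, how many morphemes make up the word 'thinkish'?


Segmenting 'thinkish' against the inventory:
  'think' -> root (morpheme 1)
  'ish' -> suffix (morpheme 2)
Total morphemes: 2

2


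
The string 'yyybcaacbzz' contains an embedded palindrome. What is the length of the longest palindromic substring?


Scanning 'yyybcaacbzz' for palindromic substrings.
Substring at positions 3-8: 'bcaacb'.
Check: reverse('bcaacb') = 'bcaacb' -> palindrome confirmed.
Neighbouring characters ('y' / 'z') break symmetry, so it cannot extend further.
No longer palindromic substring exists; longest length = 6

6


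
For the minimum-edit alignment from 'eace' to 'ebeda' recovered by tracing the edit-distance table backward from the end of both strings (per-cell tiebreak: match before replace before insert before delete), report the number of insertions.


Edit distance = 4. Backtracking from cell (4, 5) with preference match > replace > insert > delete,
then listing the resulting alignment 'eace' -> 'ebeda' left to right:
  Step 1: keep 'e'
  Step 2: insert 'b' [insertion #1]
  Step 3: replace a->e
  Step 4: replace c->d
  Step 5: replace e->a
Total insertions: 1

1


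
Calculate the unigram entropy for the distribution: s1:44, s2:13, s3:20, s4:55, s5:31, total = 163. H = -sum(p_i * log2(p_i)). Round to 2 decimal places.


Computing entropy H = -sum(p_i * log2(p_i)):
  s1: p = 44/163 = 0.2699, -p*log2(p) = 0.5100
  s2: p = 13/163 = 0.0798, -p*log2(p) = 0.2910
  s3: p = 20/163 = 0.1227, -p*log2(p) = 0.3714
  s4: p = 55/163 = 0.3374, -p*log2(p) = 0.5289
  s5: p = 31/163 = 0.1902, -p*log2(p) = 0.4554
H = sum of terms = 2.1567
Rounded to 2 decimals: 2.16

2.16


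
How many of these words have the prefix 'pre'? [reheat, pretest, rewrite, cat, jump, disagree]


Checking each word for prefix 'pre':
  'reheat' -> no (count: 0)
  'pretest' -> YES, starts with 'pre' (count: 1)
  'rewrite' -> no (count: 1)
  'cat' -> no (count: 1)
  'jump' -> no (count: 1)
  'disagree' -> no (count: 1)
Total with prefix 'pre': 1

1


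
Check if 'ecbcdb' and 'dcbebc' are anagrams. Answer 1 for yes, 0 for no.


Sort characters of 'ecbcdb': 'bbccde'
Sort characters of 'dcbebc': 'bbccde'
Sorted forms match -> they ARE anagrams
Result: 1

1


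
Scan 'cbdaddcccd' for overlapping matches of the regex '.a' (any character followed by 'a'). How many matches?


Pattern: .a means any character followed by 'a'.
Scanning 'cbdaddcccd' position-by-position:
  Pos 0: window 'cb' -> no
  Pos 1: window 'bd' -> no
  Pos 2: window 'da' -> MATCH
  Pos 3: window 'ad' -> no
  Pos 4: window 'dd' -> no
  Pos 5: window 'dc' -> no
  Pos 6: window 'cc' -> no
  Pos 7: window 'cc' -> no
  Pos 8: window 'cd' -> no
  Pos 9: window 'd' -> no
Total matches: 1

1


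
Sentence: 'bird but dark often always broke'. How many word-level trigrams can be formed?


Word trigrams from [6] words:
  Trigram 1: (bird but dark)
  Trigram 2: (but dark often)
  Trigram 3: (dark often always)
  Trigram 4: (often always broke)
Total word trigrams: 6 - 2 = 4

4


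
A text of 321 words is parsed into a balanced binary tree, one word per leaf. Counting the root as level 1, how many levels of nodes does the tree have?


In a balanced binary tree with n leaves the deepest leaf is ceil(log2(n)) edges below the root,
so counting node levels inclusive of root and leaves gives ceil(log2(n)) + 1 levels.
log2(321) = 8.3264
ceil(8.3264) = 9
levels = 9 + 1 = 10

10


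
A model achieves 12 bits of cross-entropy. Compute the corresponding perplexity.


Perplexity formula: PP = 2^H
H = 12
PP = 2^12
PP = 2^12 = 4096

4096


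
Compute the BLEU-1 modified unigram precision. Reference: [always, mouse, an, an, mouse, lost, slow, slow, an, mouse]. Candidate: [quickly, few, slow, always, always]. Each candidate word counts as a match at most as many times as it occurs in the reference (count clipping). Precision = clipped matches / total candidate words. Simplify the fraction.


Reference word counts: {'always': 1, 'an': 3, 'lost': 1, 'mouse': 3, 'slow': 2}
Checking each candidate word (with clipping):
  'quickly' -> not in reference -> no match (matches: 0)
  'few' -> not in reference -> no match (matches: 0)
  'slow' -> in reference (ref count 2, used 1/2) -> match (matches: 1)
  'always' -> in reference (ref count 1, used 1/1) -> match (matches: 2)
  'always' -> ref count 1 already used up (1/1) -> clipped, no match (matches: 2)
Clipped matches: 2, Candidate length: 5
Precision = 2/5

2/5


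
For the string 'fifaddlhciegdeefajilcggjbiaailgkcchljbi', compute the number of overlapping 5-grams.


String 'fifaddlhciegdeefajilcggjbiaailgkcchljbi' has length L = 39.
Number of overlapping n-grams = L - n + 1
Substituting: 39 - 5 + 1 = 35

35


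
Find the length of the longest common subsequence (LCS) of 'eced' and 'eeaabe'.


DP table for LCS of 'eced' and 'eeaabe':
       e  e  a  a  b  e
    0  0  0  0  0  0  0
  e 0  1  1  1  1  1  1
  c 0  1  1  1  1  1  1
  e 0  1  2  2  2  2  2
  d 0  1  2  2  2  2  2
LCS: 'ee'
LCS length = 2

2


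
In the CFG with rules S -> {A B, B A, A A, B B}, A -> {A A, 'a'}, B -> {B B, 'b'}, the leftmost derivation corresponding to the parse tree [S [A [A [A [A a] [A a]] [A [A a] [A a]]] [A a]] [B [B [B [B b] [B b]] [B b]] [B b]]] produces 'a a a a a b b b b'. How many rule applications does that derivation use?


Every bracketed nonterminal node [X ...] in the tree is produced by exactly one rule application.
Reading the tree off as a leftmost derivation:
  Step 1: S  =>  A B   (applied S -> A B)
  Step 2: A B  =>  A A B   (applied A -> A A)
  Step 3: A A B  =>  A A A B   (applied A -> A A)
  Step 4: A A A B  =>  A A A A B   (applied A -> A A)
  Step 5: A A A A B  =>  a A A A B   (applied A -> a)
  Step 6: a A A A B  =>  a a A A B   (applied A -> a)
  Step 7: a a A A B  =>  a a A A A B   (applied A -> A A)
  Step 8: a a A A A B  =>  a a a A A B   (applied A -> a)
  Step 9: a a a A A B  =>  a a a a A B   (applied A -> a)
  Step 10: a a a a A B  =>  a a a a a B   (applied A -> a)
  Step 11: a a a a a B  =>  a a a a a B B   (applied B -> B B)
  Step 12: a a a a a B B  =>  a a a a a B B B   (applied B -> B B)
  Step 13: a a a a a B B B  =>  a a a a a B B B B   (applied B -> B B)
  Step 14: a a a a a B B B B  =>  a a a a a b B B B   (applied B -> b)
  Step 15: a a a a a b B B B  =>  a a a a a b b B B   (applied B -> b)
  Step 16: a a a a a b b B B  =>  a a a a a b b b B   (applied B -> b)
  Step 17: a a a a a b b b B  =>  a a a a a b b b b   (applied B -> b)
Final yield: a a a a a b b b b
Total rewrite steps: 17

17


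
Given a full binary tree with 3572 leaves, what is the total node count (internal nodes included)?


Leaf nodes (terminals): 3572
Internal nodes = n - 1 = 3572 - 1 = 3571
Total = leaves + internal = 3572 + 3571 = 7143

7143


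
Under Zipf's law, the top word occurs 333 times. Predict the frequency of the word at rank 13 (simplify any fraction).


Zipf's law: freq(rank) = f1 / rank
f1 = 333, rank = 13
freq = 333 / 13
GCD(333, 13) = 1
Simplified: 333/13

333/13


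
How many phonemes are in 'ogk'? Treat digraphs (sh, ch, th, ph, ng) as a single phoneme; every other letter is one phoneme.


Parsing 'ogk' greedily, digraphs first:
  'o' -> vowel phoneme (phonemes so far: 1)
  'g' -> consonant phoneme (phonemes so far: 2)
  'k' -> consonant phoneme (phonemes so far: 3)
Total phonemes: 3

3


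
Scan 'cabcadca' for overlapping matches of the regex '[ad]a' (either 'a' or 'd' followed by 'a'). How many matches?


Pattern: [ad]a means either 'a' or 'd' followed by 'a'.
Scanning 'cabcadca' position-by-position:
  Pos 0: window 'ca' -> no
  Pos 1: window 'ab' -> no
  Pos 2: window 'bc' -> no
  Pos 3: window 'ca' -> no
  Pos 4: window 'ad' -> no
  Pos 5: window 'dc' -> no
  Pos 6: window 'ca' -> no
  Pos 7: window 'a' -> no
Total matches: 0

0


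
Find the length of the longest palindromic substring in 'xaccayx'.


Scanning 'xaccayx' for palindromic substrings.
Substring at positions 1-4: 'acca'.
Check: reverse('acca') = 'acca' -> palindrome confirmed.
Neighbouring characters ('x' / 'y') break symmetry, so it cannot extend further.
No longer palindromic substring exists; longest length = 4

4


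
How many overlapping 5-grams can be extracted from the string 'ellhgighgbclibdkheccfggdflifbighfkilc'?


String 'ellhgighgbclibdkheccfggdflifbighfkilc' has length L = 37.
Number of overlapping n-grams = L - n + 1
Substituting: 37 - 5 + 1 = 33

33


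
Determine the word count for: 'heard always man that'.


Counting words by splitting on spaces:
  Word 1: 'heard'
  Word 2: 'always'
  Word 3: 'man'
  Word 4: 'that'
Total words: 4

4


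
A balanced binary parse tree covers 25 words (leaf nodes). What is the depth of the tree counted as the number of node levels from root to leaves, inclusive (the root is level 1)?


In a balanced binary tree with n leaves the deepest leaf is ceil(log2(n)) edges below the root,
so counting node levels inclusive of root and leaves gives ceil(log2(n)) + 1 levels.
log2(25) = 4.6439
ceil(4.6439) = 5
levels = 5 + 1 = 6

6


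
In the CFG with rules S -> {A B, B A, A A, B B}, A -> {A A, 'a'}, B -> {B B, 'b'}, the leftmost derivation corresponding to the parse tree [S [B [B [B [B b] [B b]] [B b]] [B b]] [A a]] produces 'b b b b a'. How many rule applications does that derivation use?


Every bracketed nonterminal node [X ...] in the tree is produced by exactly one rule application.
Reading the tree off as a leftmost derivation:
  Step 1: S  =>  B A   (applied S -> B A)
  Step 2: B A  =>  B B A   (applied B -> B B)
  Step 3: B B A  =>  B B B A   (applied B -> B B)
  Step 4: B B B A  =>  B B B B A   (applied B -> B B)
  Step 5: B B B B A  =>  b B B B A   (applied B -> b)
  Step 6: b B B B A  =>  b b B B A   (applied B -> b)
  Step 7: b b B B A  =>  b b b B A   (applied B -> b)
  Step 8: b b b B A  =>  b b b b A   (applied B -> b)
  Step 9: b b b b A  =>  b b b b a   (applied A -> a)
Final yield: b b b b a
Total rewrite steps: 9

9


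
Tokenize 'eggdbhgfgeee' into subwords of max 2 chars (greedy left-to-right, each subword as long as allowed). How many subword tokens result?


'eggdbhgfgeee' has 12 characters.
Chunking with max size 2:
  Chunk 1: 'eg' (positions 0-1)
  Chunk 2: 'gd' (positions 2-3)
  Chunk 3: 'bh' (positions 4-5)
  Chunk 4: 'gf' (positions 6-7)
  Chunk 5: 'ge' (positions 8-9)
  Chunk 6: 'ee' (positions 10-11)
Total chunks: ceil(12 / 2) = 6

6


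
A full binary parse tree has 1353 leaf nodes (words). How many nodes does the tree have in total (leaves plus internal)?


Leaf nodes (terminals): 1353
Internal nodes = n - 1 = 1353 - 1 = 1352
Total = leaves + internal = 1353 + 1352 = 2705

2705


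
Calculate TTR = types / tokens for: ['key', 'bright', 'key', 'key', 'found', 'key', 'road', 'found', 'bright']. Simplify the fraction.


Tokens: 9
Unique types: ('bright', 'found', 'key', 'road') = 4
TTR = 4/9
Already in lowest terms.

4/9


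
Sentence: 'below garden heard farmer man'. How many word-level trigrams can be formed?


Word trigrams from [5] words:
  Trigram 1: (below garden heard)
  Trigram 2: (garden heard farmer)
  Trigram 3: (heard farmer man)
Total word trigrams: 5 - 2 = 3

3


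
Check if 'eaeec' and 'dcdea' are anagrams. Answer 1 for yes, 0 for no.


Sort characters of 'eaeec': 'aceee'
Sort characters of 'dcdea': 'acdde'
Sorted forms differ -> they are NOT anagrams
Result: 0

0


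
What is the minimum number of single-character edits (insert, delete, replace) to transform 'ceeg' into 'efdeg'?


Building DP table for s1='ceeg' (len 4) and s2='efdeg' (len 5):
       e  f  d  e  g
    0  1  2  3  4  5
  c 1  1  2  3  4  5
  e 2  1  2  3  3  4
  e 3  2  2  3  3  4
  g 4  3  3  3  4  3
Edit distance = dp[4][5] = 3

3


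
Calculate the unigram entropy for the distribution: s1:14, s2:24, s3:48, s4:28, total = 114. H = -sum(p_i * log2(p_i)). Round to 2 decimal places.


Computing entropy H = -sum(p_i * log2(p_i)):
  s1: p = 14/114 = 0.1228, -p*log2(p) = 0.3716
  s2: p = 24/114 = 0.2105, -p*log2(p) = 0.4732
  s3: p = 48/114 = 0.4211, -p*log2(p) = 0.5254
  s4: p = 28/114 = 0.2456, -p*log2(p) = 0.4975
H = sum of terms = 1.8677
Rounded to 2 decimals: 1.87

1.87


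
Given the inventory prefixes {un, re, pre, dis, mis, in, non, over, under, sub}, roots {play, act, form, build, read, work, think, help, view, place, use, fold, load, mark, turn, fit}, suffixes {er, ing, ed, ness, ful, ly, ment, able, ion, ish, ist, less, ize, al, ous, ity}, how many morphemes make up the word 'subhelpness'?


Segmenting 'subhelpness' against the inventory:
  'sub' -> prefix (morpheme 1)
  'help' -> root (morpheme 2)
  'ness' -> suffix (morpheme 3)
Total morphemes: 3

3


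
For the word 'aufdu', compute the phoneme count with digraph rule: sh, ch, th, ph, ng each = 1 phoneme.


Parsing 'aufdu' greedily, digraphs first:
  'a' -> vowel phoneme (phonemes so far: 1)
  'u' -> vowel phoneme (phonemes so far: 2)
  'f' -> consonant phoneme (phonemes so far: 3)
  'd' -> consonant phoneme (phonemes so far: 4)
  'u' -> vowel phoneme (phonemes so far: 5)
Total phonemes: 5

5


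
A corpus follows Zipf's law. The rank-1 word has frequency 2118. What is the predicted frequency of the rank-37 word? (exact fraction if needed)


Zipf's law: freq(rank) = f1 / rank
f1 = 2118, rank = 37
freq = 2118 / 37
GCD(2118, 37) = 1
Simplified: 2118/37

2118/37


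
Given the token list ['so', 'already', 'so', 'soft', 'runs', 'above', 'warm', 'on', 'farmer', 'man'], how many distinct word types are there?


Listing all tokens and tracking unique types:
  Token 1: 'so' -> NEW (unique so far: 1)
  Token 2: 'already' -> NEW (unique so far: 2)
  Token 3: 'so' -> duplicate (unique so far: 2)
  Token 4: 'soft' -> NEW (unique so far: 3)
  Token 5: 'runs' -> NEW (unique so far: 4)
  Token 6: 'above' -> NEW (unique so far: 5)
  Token 7: 'warm' -> NEW (unique so far: 6)
  Token 8: 'on' -> NEW (unique so far: 7)
  Token 9: 'farmer' -> NEW (unique so far: 8)
  Token 10: 'man' -> NEW (unique so far: 9)
Unique types: ('above', 'already', 'farmer', 'man', 'on', 'runs', 'so', 'soft', 'warm')
Vocabulary size: 9

9


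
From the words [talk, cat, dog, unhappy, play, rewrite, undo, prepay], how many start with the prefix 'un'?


Checking each word for prefix 'un':
  'talk' -> no (count: 0)
  'cat' -> no (count: 0)
  'dog' -> no (count: 0)
  'unhappy' -> YES, starts with 'un' (count: 1)
  'play' -> no (count: 1)
  'rewrite' -> no (count: 1)
  'undo' -> YES, starts with 'un' (count: 2)
  'prepay' -> no (count: 2)
Total with prefix 'un': 2

2


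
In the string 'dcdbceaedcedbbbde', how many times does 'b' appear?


Scanning 'dcdbceaedcedbbbde' for 'b':
  Position 3: 'b' -> MATCH (count: 1)
  Position 12: 'b' -> MATCH (count: 2)
  Position 13: 'b' -> MATCH (count: 3)
  Position 14: 'b' -> MATCH (count: 4)
Total occurrences of 'b': 4

4


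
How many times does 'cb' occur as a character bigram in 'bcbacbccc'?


Scanning 'bcbacbccc' for bigram 'cb':
  Position 0: 'bc' -> no
  Position 1: 'cb' -> MATCH
  Position 2: 'ba' -> no
  Position 3: 'ac' -> no
  Position 4: 'cb' -> MATCH
  Position 5: 'bc' -> no
  Position 6: 'cc' -> no
  Position 7: 'cc' -> no
Total matches: 2

2


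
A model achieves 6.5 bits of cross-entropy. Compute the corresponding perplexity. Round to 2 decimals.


Perplexity formula: PP = 2^H
H = 6.5
PP = 2^6.5
Decompose: 2^6.5 = 2^6 * 2^0.5 = 2^6 * sqrt(2)
2^6 = 64, sqrt(2) ~ 1.4142136
PP ~ 64 * 1.4142136 = 90.5096704
Rounded to 2 decimals: 90.51

90.51


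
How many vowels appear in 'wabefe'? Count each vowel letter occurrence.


Scanning each character of 'wabefe':
  Position 1: 'w' -> consonant (running count: 0)
  Position 2: 'a' -> vowel (running count: 1)
  Position 3: 'b' -> consonant (running count: 1)
  Position 4: 'e' -> vowel (running count: 2)
  Position 5: 'f' -> consonant (running count: 2)
  Position 6: 'e' -> vowel (running count: 3)
Total vowels: 3

3


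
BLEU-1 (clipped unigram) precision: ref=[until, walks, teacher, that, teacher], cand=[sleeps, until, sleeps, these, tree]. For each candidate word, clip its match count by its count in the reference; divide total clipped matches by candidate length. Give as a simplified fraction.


Reference word counts: {'teacher': 2, 'that': 1, 'until': 1, 'walks': 1}
Checking each candidate word (with clipping):
  'sleeps' -> not in reference -> no match (matches: 0)
  'until' -> in reference (ref count 1, used 1/1) -> match (matches: 1)
  'sleeps' -> not in reference -> no match (matches: 1)
  'these' -> not in reference -> no match (matches: 1)
  'tree' -> not in reference -> no match (matches: 1)
Clipped matches: 1, Candidate length: 5
Precision = 1/5

1/5


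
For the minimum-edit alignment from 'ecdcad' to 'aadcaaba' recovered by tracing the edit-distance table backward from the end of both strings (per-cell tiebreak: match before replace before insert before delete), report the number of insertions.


Edit distance = 5. Backtracking from cell (6, 8) with preference match > replace > insert > delete,
then listing the resulting alignment 'ecdcad' -> 'aadcaaba' left to right:
  Step 1: replace e->a
  Step 2: replace c->a
  Step 3: keep 'd'
  Step 4: keep 'c'
  Step 5: insert 'a' [insertion #1]
  Step 6: keep 'a'
  Step 7: insert 'b' [insertion #2]
  Step 8: replace d->a
Total insertions: 2

2


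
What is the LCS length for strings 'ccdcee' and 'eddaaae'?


DP table for LCS of 'ccdcee' and 'eddaaae':
       e  d  d  a  a  a  e
    0  0  0  0  0  0  0  0
  c 0  0  0  0  0  0  0  0
  c 0  0  0  0  0  0  0  0
  d 0  0  1  1  1  1  1  1
  c 0  0  1  1  1  1  1  1
  e 0  1  1  1  1  1  1  2
  e 0  1  1  1  1  1  1  2
LCS: 'de'
LCS length = 2

2


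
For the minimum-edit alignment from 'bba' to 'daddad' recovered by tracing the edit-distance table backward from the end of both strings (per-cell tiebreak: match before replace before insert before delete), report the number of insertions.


Edit distance = 5. Backtracking from cell (3, 6) with preference match > replace > insert > delete,
then listing the resulting alignment 'bba' -> 'daddad' left to right:
  Step 1: insert 'd' [insertion #1]
  Step 2: insert 'a' [insertion #2]
  Step 3: replace b->d
  Step 4: replace b->d
  Step 5: keep 'a'
  Step 6: insert 'd' [insertion #3]
Total insertions: 3

3


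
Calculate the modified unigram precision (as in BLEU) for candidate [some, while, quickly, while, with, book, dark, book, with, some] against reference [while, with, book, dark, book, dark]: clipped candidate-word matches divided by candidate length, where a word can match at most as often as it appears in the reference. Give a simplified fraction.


Reference word counts: {'book': 2, 'dark': 2, 'while': 1, 'with': 1}
Checking each candidate word (with clipping):
  'some' -> not in reference -> no match (matches: 0)
  'while' -> in reference (ref count 1, used 1/1) -> match (matches: 1)
  'quickly' -> not in reference -> no match (matches: 1)
  'while' -> ref count 1 already used up (1/1) -> clipped, no match (matches: 1)
  'with' -> in reference (ref count 1, used 1/1) -> match (matches: 2)
  'book' -> in reference (ref count 2, used 1/2) -> match (matches: 3)
  'dark' -> in reference (ref count 2, used 1/2) -> match (matches: 4)
  'book' -> in reference (ref count 2, used 2/2) -> match (matches: 5)
  'with' -> ref count 1 already used up (1/1) -> clipped, no match (matches: 5)
  'some' -> not in reference -> no match (matches: 5)
Clipped matches: 5, Candidate length: 10
Precision = 5/10 = 1/2

1/2


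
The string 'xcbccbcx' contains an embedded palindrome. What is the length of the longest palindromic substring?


Scanning 'xcbccbcx' for palindromic substrings.
Substring at positions 0-7: 'xcbccbcx'.
Check: reverse('xcbccbcx') = 'xcbccbcx' -> palindrome confirmed.
No longer palindromic substring exists; longest length = 8

8


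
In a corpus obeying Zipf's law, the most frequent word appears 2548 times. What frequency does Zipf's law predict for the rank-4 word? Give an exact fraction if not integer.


Zipf's law: freq(rank) = f1 / rank
f1 = 2548, rank = 4
freq = 2548 / 4
= 637

637


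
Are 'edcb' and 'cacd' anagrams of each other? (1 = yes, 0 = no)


Sort characters of 'edcb': 'bcde'
Sort characters of 'cacd': 'accd'
Sorted forms differ -> they are NOT anagrams
Result: 0

0


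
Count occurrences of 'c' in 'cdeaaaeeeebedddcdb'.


Scanning 'cdeaaaeeeebedddcdb' for 'c':
  Position 0: 'c' -> MATCH (count: 1)
  Position 15: 'c' -> MATCH (count: 2)
Total occurrences of 'c': 2

2


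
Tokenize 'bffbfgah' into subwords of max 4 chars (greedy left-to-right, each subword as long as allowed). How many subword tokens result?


'bffbfgah' has 8 characters.
Chunking with max size 4:
  Chunk 1: 'bffb' (positions 0-3)
  Chunk 2: 'fgah' (positions 4-7)
Total chunks: ceil(8 / 4) = 2

2


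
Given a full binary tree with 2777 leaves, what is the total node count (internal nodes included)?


Leaf nodes (terminals): 2777
Internal nodes = n - 1 = 2777 - 1 = 2776
Total = leaves + internal = 2777 + 2776 = 5553

5553


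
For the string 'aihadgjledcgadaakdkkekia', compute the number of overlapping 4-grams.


String 'aihadgjledcgadaakdkkekia' has length L = 24.
Number of overlapping n-grams = L - n + 1
Substituting: 24 - 4 + 1 = 21

21


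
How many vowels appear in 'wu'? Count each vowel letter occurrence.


Scanning each character of 'wu':
  Position 1: 'w' -> consonant (running count: 0)
  Position 2: 'u' -> vowel (running count: 1)
Total vowels: 1

1


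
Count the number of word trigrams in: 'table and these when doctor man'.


Word trigrams from [6] words:
  Trigram 1: (table and these)
  Trigram 2: (and these when)
  Trigram 3: (these when doctor)
  Trigram 4: (when doctor man)
Total word trigrams: 6 - 2 = 4

4


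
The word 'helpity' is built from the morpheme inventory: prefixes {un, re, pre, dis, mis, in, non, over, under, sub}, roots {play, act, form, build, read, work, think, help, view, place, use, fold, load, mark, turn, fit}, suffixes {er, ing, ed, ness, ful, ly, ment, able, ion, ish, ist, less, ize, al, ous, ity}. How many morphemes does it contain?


Segmenting 'helpity' against the inventory:
  'help' -> root (morpheme 1)
  'ity' -> suffix (morpheme 2)
Total morphemes: 2

2
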